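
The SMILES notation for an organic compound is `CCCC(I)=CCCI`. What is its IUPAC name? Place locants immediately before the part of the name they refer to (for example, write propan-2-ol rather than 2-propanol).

The longest carbon chain that includes the multiple bond has 7 carbons, so the parent hydride is heptane.
There is one C=C double bond, indicated by the ending -ene.
Number the chain so that numbering from this end puts the double bond at C-3 rather than C-4.
That gives the double bond between C-3 and C-4; iodo groups at C-1 and C-4.
Assembling the pieces gives 1,4-diiodohept-3-ene.

1,4-diiodohept-3-ene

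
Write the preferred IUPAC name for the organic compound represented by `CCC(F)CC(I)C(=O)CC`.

The longest carbon chain that includes the carbonyl has 8 carbons, so the parent hydride is octane.
A ketone (C=O on an internal carbon) is the principal characteristic group, giving the suffix -one.
Choose the numbering such that numbering from this end puts the carbonyl group at C-3 rather than C-6.
With this numbering: the carbonyl at C-3; a fluoro group at C-6; an iodo group at C-4.
Prefixes are listed alphabetically: fluoro, iodo.
Putting it together: 6-fluoro-4-iodooctan-3-one.

6-fluoro-4-iodooctan-3-one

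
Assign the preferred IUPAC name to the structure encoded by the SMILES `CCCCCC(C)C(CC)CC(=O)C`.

4-ethyl-5-methyldecan-2-one

The longest carbon chain that includes the carbonyl has 10 carbons, so the parent hydride is decane.
A ketone (C=O on an internal carbon) is the principal characteristic group, giving the suffix -one.
Choose the numbering such that numbering from this end puts the carbonyl group at C-2 rather than C-9.
That gives the carbonyl at C-2; an ethyl group at C-4; a methyl group at C-5.
Substituent prefixes are cited in alphabetical order (multiplying prefixes like di-/tri- are ignored for ordering).
Putting it together: 4-ethyl-5-methyldecan-2-one.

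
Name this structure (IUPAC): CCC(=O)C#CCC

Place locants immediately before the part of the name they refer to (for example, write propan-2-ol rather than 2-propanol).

Counting along the main chain through the carbonyl and the multiple bond gives 7 carbons: the parent is heptane.
The principal characteristic group is a ketone (C=O on an internal carbon), named with the suffix -one.
A C≡C triple bond in the chain gives the infix -yne-.
Number the chain so that numbering from this end puts the carbonyl group at C-3 rather than C-5.
This places the carbonyl at C-3; the triple bond between C-4 and C-5.
Assembling the pieces gives hept-4-yn-3-one.

hept-4-yn-3-one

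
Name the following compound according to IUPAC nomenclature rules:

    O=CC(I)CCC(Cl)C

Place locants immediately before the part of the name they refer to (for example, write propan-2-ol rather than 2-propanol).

5-chloro-2-iodohexanal

The longest chain bearing the –CHO group is 6 carbons long (hexane).
The principal characteristic group is an aldehyde (terminal –CHO), named with the suffix -al.
Choose the numbering such that the aldehyde carbon is C-1 by definition.
With this numbering: a chloro group at C-5; an iodo group at C-2.
Substituent prefixes are cited in alphabetical order (multiplying prefixes like di-/tri- are ignored for ordering).
Putting it together: 5-chloro-2-iodohexanal.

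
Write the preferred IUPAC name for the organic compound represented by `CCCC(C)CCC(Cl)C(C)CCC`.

5-chloro-4,8-dimethylundecane

The longest carbon chain is 11 atoms: the parent is undecane.
Choose the numbering such that the substituent locant set {4,5,8} is lower than {4,7,8} at the first point of difference.
With this numbering: a chloro group at C-5; methyl groups at C-4 and C-8.
Substituent prefixes are cited in alphabetical order (multiplying prefixes like di-/tri- are ignored for ordering).
The name is 5-chloro-4,8-dimethylundecane.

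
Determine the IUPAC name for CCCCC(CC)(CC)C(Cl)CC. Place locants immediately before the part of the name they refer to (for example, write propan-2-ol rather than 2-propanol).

3-chloro-4,4-diethyloctane

The longest continuous carbon chain has 8 atoms, so the parent hydride is octane.
Number the chain so that the substituent locant set {3,4,4} is lower than {5,5,6} at the first point of difference.
With this numbering: a chloro group at C-3; two ethyl groups at C-4.
The substituents are ordered alphabetically, ignoring any di-/tri- multipliers.
The name is 3-chloro-4,4-diethyloctane.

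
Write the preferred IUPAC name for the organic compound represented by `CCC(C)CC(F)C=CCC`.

5-fluoro-7-methylnon-3-ene

Counting along the main chain through the multiple bond gives 9 carbons: the parent is nonane.
There is one C=C double bond, indicated by the ending -ene.
Choose the numbering such that numbering from this end puts the double bond at C-3 rather than C-6.
With this numbering: the double bond between C-3 and C-4; a fluoro group at C-5; a methyl group at C-7.
Prefixes are listed alphabetically: fluoro, methyl.
The name is 5-fluoro-7-methylnon-3-ene.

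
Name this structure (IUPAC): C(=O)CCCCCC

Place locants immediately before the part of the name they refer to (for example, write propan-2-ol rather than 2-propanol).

heptanal

The longest carbon chain that includes the –CHO group has 7 carbons, so the parent hydride is heptane.
The principal characteristic group is an aldehyde (terminal –CHO), named with the suffix -al.
Number the chain so that the aldehyde carbon is C-1 by definition.
The name is heptanal.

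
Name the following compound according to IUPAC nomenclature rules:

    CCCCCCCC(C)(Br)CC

3-bromo-3-methyldecane

The longest carbon chain is 10 atoms: the parent is decane.
Choose the numbering such that the substituent locant set {3,3} is lower than {8,8} at the first point of difference.
This places a bromo group at C-3; a methyl group at C-3.
Substituent prefixes are cited in alphabetical order (multiplying prefixes like di-/tri- are ignored for ordering).
Putting it together: 3-bromo-3-methyldecane.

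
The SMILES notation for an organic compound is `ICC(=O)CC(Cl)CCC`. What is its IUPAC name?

4-chloro-1-iodoheptan-2-one

The longest chain bearing the carbonyl is 7 carbons long (heptane).
A ketone (C=O on an internal carbon) is the principal characteristic group, giving the suffix -one.
Number the chain so that numbering from this end puts the carbonyl group at C-2 rather than C-6.
With this numbering: the carbonyl at C-2; a chloro group at C-4; an iodo group at C-1.
Substituent prefixes are cited in alphabetical order (multiplying prefixes like di-/tri- are ignored for ordering).
The name is 4-chloro-1-iodoheptan-2-one.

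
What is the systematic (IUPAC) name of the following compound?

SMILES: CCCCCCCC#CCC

undec-3-yne

The longest chain bearing the multiple bond is 11 carbons long (undecane).
There is one C≡C triple bond, indicated by the ending -yne.
Choose the numbering such that numbering from this end puts the triple bond at C-3 rather than C-8.
That gives the triple bond between C-3 and C-4.
Putting it together: undec-3-yne.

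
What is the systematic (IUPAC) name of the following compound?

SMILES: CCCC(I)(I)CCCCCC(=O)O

The longest chain bearing the –COOH group is 10 carbons long (decane).
The highest-priority functional group is a carboxylic acid (terminal –COOH), so the name ends in -oic acid.
Choose the numbering such that the carboxylic acid carbon is C-1 by definition.
This places two iodo groups at C-7.
The name is 7,7-diiododecanoic acid.

7,7-diiododecanoic acid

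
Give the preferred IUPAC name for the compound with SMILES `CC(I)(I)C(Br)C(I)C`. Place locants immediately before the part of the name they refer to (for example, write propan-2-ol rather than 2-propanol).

3-bromo-2,2,4-triiodopentane

The parent chain contains 5 carbons (pentane).
The numbering direction is chosen so that the substituent locant set {2,2,3,4} is lower than {2,3,4,4} at the first point of difference.
With this numbering: a bromo group at C-3; iodo groups at C-2 (×2) and C-4.
Prefixes are listed alphabetically: bromo, iodo.
The name is 3-bromo-2,2,4-triiodopentane.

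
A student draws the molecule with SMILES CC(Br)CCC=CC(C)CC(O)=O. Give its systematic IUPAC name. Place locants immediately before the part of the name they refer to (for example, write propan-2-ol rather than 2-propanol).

Counting along the main chain through the –COOH group and the multiple bond gives 9 carbons: the parent is nonane.
A carboxylic acid (terminal –COOH) is the principal characteristic group, giving the suffix -oic acid.
The chain contains a C=C double bond, so the unsaturation ending is -ene.
The numbering direction is chosen so that the carboxylic acid carbon is C-1 by definition.
That gives the double bond between C-4 and C-5; a bromo group at C-8; a methyl group at C-3.
The substituents are ordered alphabetically, ignoring any di-/tri- multipliers.
Assembling the pieces gives 8-bromo-3-methylnon-4-enoic acid.

8-bromo-3-methylnon-4-enoic acid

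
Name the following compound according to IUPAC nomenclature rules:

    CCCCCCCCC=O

nonanal

The longest chain bearing the –CHO group is 9 carbons long (nonane).
The principal characteristic group is an aldehyde (terminal –CHO), named with the suffix -al.
Number the chain so that the aldehyde carbon is C-1 by definition.
Putting it together: nonanal.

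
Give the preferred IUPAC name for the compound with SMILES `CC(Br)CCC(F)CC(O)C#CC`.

9-bromo-6-fluorodec-2-yn-4-ol

Counting along the main chain through the –OH group and the multiple bond gives 10 carbons: the parent is decane.
The principal characteristic group is an alcohol (–OH), named with the suffix -ol.
There is one C≡C triple bond, indicated by the ending -yne.
The numbering direction is chosen so that numbering from this end puts the hydroxyl group at C-4 rather than C-7.
This places the hydroxyl at C-4; the triple bond between C-2 and C-3; a bromo group at C-9; a fluoro group at C-6.
The substituents are ordered alphabetically, ignoring any di-/tri- multipliers.
The name is 9-bromo-6-fluorodec-2-yn-4-ol.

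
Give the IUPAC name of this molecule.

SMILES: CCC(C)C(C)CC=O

3,4-dimethylhexanal

The longest chain bearing the –CHO group is 6 carbons long (hexane).
The principal characteristic group is an aldehyde (terminal –CHO), named with the suffix -al.
The numbering direction is chosen so that the aldehyde carbon is C-1 by definition.
That gives methyl groups at C-3 and C-4.
Assembling the pieces gives 3,4-dimethylhexanal.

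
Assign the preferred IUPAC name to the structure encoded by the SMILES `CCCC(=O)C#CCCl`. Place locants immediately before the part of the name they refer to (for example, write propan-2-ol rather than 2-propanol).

1-chlorohept-2-yn-4-one

Counting along the main chain through the carbonyl and the multiple bond gives 7 carbons: the parent is heptane.
The principal characteristic group is a ketone (C=O on an internal carbon), named with the suffix -one.
The chain contains a C≡C triple bond, so the unsaturation ending is -yne.
Number the chain so that numbering from this end puts the triple bond at C-2 rather than C-5.
This places the carbonyl at C-4; the triple bond between C-2 and C-3; a chloro group at C-1.
Putting it together: 1-chlorohept-2-yn-4-one.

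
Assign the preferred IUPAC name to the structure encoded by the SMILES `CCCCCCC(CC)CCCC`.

5-ethylundecane

The longest carbon chain is 11 atoms: the parent is undecane.
The numbering direction is chosen so that the substituent locant set {5} is lower than {7} at the first point of difference.
That gives an ethyl group at C-5.
Putting it together: 5-ethylundecane.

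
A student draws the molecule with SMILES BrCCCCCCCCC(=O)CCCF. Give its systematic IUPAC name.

12-bromo-1-fluorododecan-4-one

The longest carbon chain that includes the carbonyl has 12 carbons, so the parent hydride is dodecane.
A ketone (C=O on an internal carbon) is the principal characteristic group, giving the suffix -one.
The numbering direction is chosen so that numbering from this end puts the carbonyl group at C-4 rather than C-9.
With this numbering: the carbonyl at C-4; a bromo group at C-12; a fluoro group at C-1.
The substituents are ordered alphabetically, ignoring any di-/tri- multipliers.
Putting it together: 12-bromo-1-fluorododecan-4-one.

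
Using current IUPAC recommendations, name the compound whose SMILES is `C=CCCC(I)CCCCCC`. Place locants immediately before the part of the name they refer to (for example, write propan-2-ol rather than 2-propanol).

5-iodoundec-1-ene

The longest carbon chain that includes the multiple bond has 11 carbons, so the parent hydride is undecane.
There is one C=C double bond, indicated by the ending -ene.
Number the chain so that numbering from this end puts the double bond at C-1 rather than C-10.
This places the double bond between C-1 and C-2; an iodo group at C-5.
The name is 5-iodoundec-1-ene.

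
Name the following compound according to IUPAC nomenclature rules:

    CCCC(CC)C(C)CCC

4-ethyl-5-methyloctane

The parent chain contains 8 carbons (octane).
Number the chain so that the locant sets are identical either way, so the alphabetically earlier ethyl substituent takes the lower locant (4 rather than 5).
With this numbering: an ethyl group at C-4; a methyl group at C-5.
The substituents are ordered alphabetically, ignoring any di-/tri- multipliers.
Assembling the pieces gives 4-ethyl-5-methyloctane.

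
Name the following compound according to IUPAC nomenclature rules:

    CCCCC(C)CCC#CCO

The longest chain bearing the –OH group and the multiple bond is 10 carbons long (decane).
An alcohol (–OH) is the principal characteristic group, giving the suffix -ol.
A C≡C triple bond in the chain gives the infix -yne-.
The numbering direction is chosen so that numbering from this end puts the hydroxyl group at C-1 rather than C-10.
With this numbering: the hydroxyl at C-1; the triple bond between C-2 and C-3; a methyl group at C-6.
The name is 6-methyldec-2-yn-1-ol.

6-methyldec-2-yn-1-ol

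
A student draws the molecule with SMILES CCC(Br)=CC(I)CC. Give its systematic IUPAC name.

The longest chain bearing the multiple bond is 7 carbons long (heptane).
A C=C double bond in the chain gives the infix -ene-.
Number the chain so that numbering from this end puts the double bond at C-3 rather than C-4.
With this numbering: the double bond between C-3 and C-4; a bromo group at C-3; an iodo group at C-5.
Substituent prefixes are cited in alphabetical order (multiplying prefixes like di-/tri- are ignored for ordering).
Putting it together: 3-bromo-5-iodohept-3-ene.

3-bromo-5-iodohept-3-ene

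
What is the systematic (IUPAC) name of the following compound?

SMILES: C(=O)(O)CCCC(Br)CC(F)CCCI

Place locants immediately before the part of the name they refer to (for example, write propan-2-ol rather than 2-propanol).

5-bromo-7-fluoro-10-iododecanoic acid

The longest carbon chain that includes the –COOH group has 10 carbons, so the parent hydride is decane.
A carboxylic acid (terminal –COOH) is the principal characteristic group, giving the suffix -oic acid.
Number the chain so that the carboxylic acid carbon is C-1 by definition.
This places a bromo group at C-5; a fluoro group at C-7; an iodo group at C-10.
The substituents are ordered alphabetically, ignoring any di-/tri- multipliers.
The name is 5-bromo-7-fluoro-10-iododecanoic acid.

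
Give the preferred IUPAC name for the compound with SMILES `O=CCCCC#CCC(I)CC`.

The longest chain bearing the –CHO group and the multiple bond is 10 carbons long (decane).
The principal characteristic group is an aldehyde (terminal –CHO), named with the suffix -al.
The chain contains a C≡C triple bond, so the unsaturation ending is -yne.
Number the chain so that the aldehyde carbon is C-1 by definition.
With this numbering: the triple bond between C-5 and C-6; an iodo group at C-8.
The name is 8-iododec-5-ynal.

8-iododec-5-ynal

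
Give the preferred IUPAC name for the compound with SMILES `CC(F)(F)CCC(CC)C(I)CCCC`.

5-ethyl-2,2-difluoro-6-iododecane

The parent chain contains 10 carbons (decane).
Choose the numbering such that the substituent locant set {2,2,5,6} is lower than {5,6,9,9} at the first point of difference.
This places an ethyl group at C-5; two fluoro groups at C-2; an iodo group at C-6.
Substituent prefixes are cited in alphabetical order (multiplying prefixes like di-/tri- are ignored for ordering).
Putting it together: 5-ethyl-2,2-difluoro-6-iododecane.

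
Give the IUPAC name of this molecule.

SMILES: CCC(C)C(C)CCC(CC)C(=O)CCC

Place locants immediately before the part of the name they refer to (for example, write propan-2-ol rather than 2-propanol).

The longest carbon chain that includes the carbonyl has 11 carbons, so the parent hydride is undecane.
The principal characteristic group is a ketone (C=O on an internal carbon), named with the suffix -one.
Number the chain so that numbering from this end puts the carbonyl group at C-4 rather than C-8.
With this numbering: the carbonyl at C-4; an ethyl group at C-5; methyl groups at C-8 and C-9.
Prefixes are listed alphabetically: ethyl, methyl.
Assembling the pieces gives 5-ethyl-8,9-dimethylundecan-4-one.

5-ethyl-8,9-dimethylundecan-4-one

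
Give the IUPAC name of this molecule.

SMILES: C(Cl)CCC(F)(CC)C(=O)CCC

The longest chain bearing the carbonyl is 8 carbons long (octane).
A ketone (C=O on an internal carbon) is the principal characteristic group, giving the suffix -one.
Choose the numbering such that numbering from this end puts the carbonyl group at C-4 rather than C-5.
With this numbering: the carbonyl at C-4; a chloro group at C-8; an ethyl group at C-5; a fluoro group at C-5.
Substituent prefixes are cited in alphabetical order (multiplying prefixes like di-/tri- are ignored for ordering).
Assembling the pieces gives 8-chloro-5-ethyl-5-fluorooctan-4-one.

8-chloro-5-ethyl-5-fluorooctan-4-one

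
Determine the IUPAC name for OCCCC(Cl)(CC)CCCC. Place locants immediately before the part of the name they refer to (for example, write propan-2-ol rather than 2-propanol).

4-chloro-4-ethyloctan-1-ol

The longest carbon chain that includes the –OH group has 8 carbons, so the parent hydride is octane.
An alcohol (–OH) is the principal characteristic group, giving the suffix -ol.
Choose the numbering such that numbering from this end puts the hydroxyl group at C-1 rather than C-8.
That gives the hydroxyl at C-1; a chloro group at C-4; an ethyl group at C-4.
Prefixes are listed alphabetically: chloro, ethyl.
The name is 4-chloro-4-ethyloctan-1-ol.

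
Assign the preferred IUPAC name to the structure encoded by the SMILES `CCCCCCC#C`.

oct-1-yne

The longest carbon chain that includes the multiple bond has 8 carbons, so the parent hydride is octane.
There is one C≡C triple bond, indicated by the ending -yne.
Number the chain so that numbering from this end puts the triple bond at C-1 rather than C-7.
With this numbering: the triple bond between C-1 and C-2.
Putting it together: oct-1-yne.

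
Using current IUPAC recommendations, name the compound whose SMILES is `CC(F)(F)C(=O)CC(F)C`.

2,2,5-trifluorohexan-3-one

Counting along the main chain through the carbonyl gives 6 carbons: the parent is hexane.
The highest-priority functional group is a ketone (C=O on an internal carbon), so the name ends in -one.
Choose the numbering such that numbering from this end puts the carbonyl group at C-3 rather than C-4.
That gives the carbonyl at C-3; fluoro groups at C-2 (×2) and C-5.
Putting it together: 2,2,5-trifluorohexan-3-one.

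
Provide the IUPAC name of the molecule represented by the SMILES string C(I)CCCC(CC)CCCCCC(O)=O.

Counting along the main chain through the –COOH group gives 11 carbons: the parent is undecane.
The principal characteristic group is a carboxylic acid (terminal –COOH), named with the suffix -oic acid.
Choose the numbering such that the carboxylic acid carbon is C-1 by definition.
This places an ethyl group at C-7; an iodo group at C-11.
Prefixes are listed alphabetically: ethyl, iodo.
Assembling the pieces gives 7-ethyl-11-iodoundecanoic acid.

7-ethyl-11-iodoundecanoic acid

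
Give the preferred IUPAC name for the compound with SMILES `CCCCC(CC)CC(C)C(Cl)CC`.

3-chloro-6-ethyl-4-methyldecane

The longest carbon chain is 10 atoms: the parent is decane.
The numbering direction is chosen so that the substituent locant set {3,4,6} is lower than {5,7,8} at the first point of difference.
That gives a chloro group at C-3; an ethyl group at C-6; a methyl group at C-4.
Substituent prefixes are cited in alphabetical order (multiplying prefixes like di-/tri- are ignored for ordering).
The name is 3-chloro-6-ethyl-4-methyldecane.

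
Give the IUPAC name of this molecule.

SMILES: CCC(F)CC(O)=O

3-fluoropentanoic acid

Counting along the main chain through the –COOH group gives 5 carbons: the parent is pentane.
The highest-priority functional group is a carboxylic acid (terminal –COOH), so the name ends in -oic acid.
Choose the numbering such that the carboxylic acid carbon is C-1 by definition.
This places a fluoro group at C-3.
Putting it together: 3-fluoropentanoic acid.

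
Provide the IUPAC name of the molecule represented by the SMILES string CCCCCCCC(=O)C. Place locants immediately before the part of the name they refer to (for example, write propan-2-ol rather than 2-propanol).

nonan-2-one

Counting along the main chain through the carbonyl gives 9 carbons: the parent is nonane.
A ketone (C=O on an internal carbon) is the principal characteristic group, giving the suffix -one.
The numbering direction is chosen so that numbering from this end puts the carbonyl group at C-2 rather than C-8.
With this numbering: the carbonyl at C-2.
Putting it together: nonan-2-one.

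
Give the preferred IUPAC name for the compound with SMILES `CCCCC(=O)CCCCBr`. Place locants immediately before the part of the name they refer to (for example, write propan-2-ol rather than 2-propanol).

1-bromononan-5-one

Counting along the main chain through the carbonyl gives 9 carbons: the parent is nonane.
The highest-priority functional group is a ketone (C=O on an internal carbon), so the name ends in -one.
Number the chain so that the substituent locant set {1} is lower than {9} at the first point of difference.
That gives the carbonyl at C-5; a bromo group at C-1.
Assembling the pieces gives 1-bromononan-5-one.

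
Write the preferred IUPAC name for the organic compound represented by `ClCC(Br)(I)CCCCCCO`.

7-bromo-8-chloro-7-iodooctan-1-ol

The longest carbon chain that includes the –OH group has 8 carbons, so the parent hydride is octane.
The principal characteristic group is an alcohol (–OH), named with the suffix -ol.
Number the chain so that numbering from this end puts the hydroxyl group at C-1 rather than C-8.
With this numbering: the hydroxyl at C-1; a bromo group at C-7; a chloro group at C-8; an iodo group at C-7.
Prefixes are listed alphabetically: bromo, chloro, iodo.
The name is 7-bromo-8-chloro-7-iodooctan-1-ol.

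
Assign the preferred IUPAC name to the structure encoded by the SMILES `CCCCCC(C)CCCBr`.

The longest carbon chain is 9 atoms: the parent is nonane.
Number the chain so that the substituent locant set {1,4} is lower than {6,9} at the first point of difference.
With this numbering: a bromo group at C-1; a methyl group at C-4.
Substituent prefixes are cited in alphabetical order (multiplying prefixes like di-/tri- are ignored for ordering).
The name is 1-bromo-4-methylnonane.

1-bromo-4-methylnonane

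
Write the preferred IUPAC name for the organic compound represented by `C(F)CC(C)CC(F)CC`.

The longest continuous carbon chain has 7 atoms, so the parent hydride is heptane.
Number the chain so that the substituent locant set {1,3,5} is lower than {3,5,7} at the first point of difference.
With this numbering: fluoro groups at C-1 and C-5; a methyl group at C-3.
Substituent prefixes are cited in alphabetical order (multiplying prefixes like di-/tri- are ignored for ordering).
Assembling the pieces gives 1,5-difluoro-3-methylheptane.

1,5-difluoro-3-methylheptane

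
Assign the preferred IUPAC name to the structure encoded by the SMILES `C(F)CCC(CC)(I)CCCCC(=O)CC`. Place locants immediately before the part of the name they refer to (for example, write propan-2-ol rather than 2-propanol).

8-ethyl-11-fluoro-8-iodoundecan-3-one

Counting along the main chain through the carbonyl gives 11 carbons: the parent is undecane.
The highest-priority functional group is a ketone (C=O on an internal carbon), so the name ends in -one.
Number the chain so that numbering from this end puts the carbonyl group at C-3 rather than C-9.
That gives the carbonyl at C-3; an ethyl group at C-8; a fluoro group at C-11; an iodo group at C-8.
The substituents are ordered alphabetically, ignoring any di-/tri- multipliers.
The name is 8-ethyl-11-fluoro-8-iodoundecan-3-one.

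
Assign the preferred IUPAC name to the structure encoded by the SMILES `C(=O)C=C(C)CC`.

The longest chain bearing the –CHO group and the multiple bond is 5 carbons long (pentane).
The highest-priority functional group is an aldehyde (terminal –CHO), so the name ends in -al.
A C=C double bond in the chain gives the infix -ene-.
The numbering direction is chosen so that the aldehyde carbon is C-1 by definition.
This places the double bond between C-2 and C-3; a methyl group at C-3.
Assembling the pieces gives 3-methylpent-2-enal.

3-methylpent-2-enal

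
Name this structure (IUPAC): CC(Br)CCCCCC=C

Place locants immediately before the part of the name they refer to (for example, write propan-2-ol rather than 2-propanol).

8-bromonon-1-ene

The longest chain bearing the multiple bond is 9 carbons long (nonane).
There is one C=C double bond, indicated by the ending -ene.
The numbering direction is chosen so that numbering from this end puts the double bond at C-1 rather than C-8.
This places the double bond between C-1 and C-2; a bromo group at C-8.
The name is 8-bromonon-1-ene.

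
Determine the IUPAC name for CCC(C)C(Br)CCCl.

The longest carbon chain is 6 atoms: the parent is hexane.
Number the chain so that the substituent locant set {1,3,4} is lower than {3,4,6} at the first point of difference.
With this numbering: a bromo group at C-3; a chloro group at C-1; a methyl group at C-4.
The substituents are ordered alphabetically, ignoring any di-/tri- multipliers.
Assembling the pieces gives 3-bromo-1-chloro-4-methylhexane.

3-bromo-1-chloro-4-methylhexane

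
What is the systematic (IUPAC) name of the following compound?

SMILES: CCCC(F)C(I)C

3-fluoro-2-iodohexane

The longest carbon chain is 6 atoms: the parent is hexane.
Choose the numbering such that the substituent locant set {2,3} is lower than {4,5} at the first point of difference.
That gives a fluoro group at C-3; an iodo group at C-2.
Prefixes are listed alphabetically: fluoro, iodo.
Putting it together: 3-fluoro-2-iodohexane.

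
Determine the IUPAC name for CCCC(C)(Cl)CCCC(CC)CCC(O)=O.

8-chloro-4-ethyl-8-methylundecanoic acid

The longest chain bearing the –COOH group is 11 carbons long (undecane).
The highest-priority functional group is a carboxylic acid (terminal –COOH), so the name ends in -oic acid.
Choose the numbering such that the carboxylic acid carbon is C-1 by definition.
This places a chloro group at C-8; an ethyl group at C-4; a methyl group at C-8.
Prefixes are listed alphabetically: chloro, ethyl, methyl.
The name is 8-chloro-4-ethyl-8-methylundecanoic acid.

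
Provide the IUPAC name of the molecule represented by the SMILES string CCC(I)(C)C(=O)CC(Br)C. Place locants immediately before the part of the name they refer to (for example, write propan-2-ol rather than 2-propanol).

2-bromo-5-iodo-5-methylheptan-4-one

The longest chain bearing the carbonyl is 7 carbons long (heptane).
The highest-priority functional group is a ketone (C=O on an internal carbon), so the name ends in -one.
The numbering direction is chosen so that the substituent locant set {2,5,5} is lower than {3,3,6} at the first point of difference.
That gives the carbonyl at C-4; a bromo group at C-2; an iodo group at C-5; a methyl group at C-5.
Prefixes are listed alphabetically: bromo, iodo, methyl.
The name is 2-bromo-5-iodo-5-methylheptan-4-one.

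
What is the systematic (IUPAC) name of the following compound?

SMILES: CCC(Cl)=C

The longest carbon chain that includes the multiple bond has 4 carbons, so the parent hydride is butane.
A C=C double bond in the chain gives the infix -ene-.
Number the chain so that numbering from this end puts the double bond at C-1 rather than C-3.
This places the double bond between C-1 and C-2; a chloro group at C-2.
The name is 2-chlorobut-1-ene.

2-chlorobut-1-ene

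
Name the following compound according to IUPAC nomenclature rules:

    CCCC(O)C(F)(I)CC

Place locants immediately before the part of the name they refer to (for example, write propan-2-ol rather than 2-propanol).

3-fluoro-3-iodoheptan-4-ol

The longest chain bearing the –OH group is 7 carbons long (heptane).
An alcohol (–OH) is the principal characteristic group, giving the suffix -ol.
The numbering direction is chosen so that the substituent locant set {3,3} is lower than {5,5} at the first point of difference.
This places the hydroxyl at C-4; a fluoro group at C-3; an iodo group at C-3.
Prefixes are listed alphabetically: fluoro, iodo.
Assembling the pieces gives 3-fluoro-3-iodoheptan-4-ol.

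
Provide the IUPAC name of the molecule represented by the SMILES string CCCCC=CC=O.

The longest carbon chain that includes the –CHO group and the multiple bond has 7 carbons, so the parent hydride is heptane.
The highest-priority functional group is an aldehyde (terminal –CHO), so the name ends in -al.
A C=C double bond in the chain gives the infix -ene-.
The numbering direction is chosen so that the aldehyde carbon is C-1 by definition.
That gives the double bond between C-2 and C-3.
The name is hept-2-enal.

hept-2-enal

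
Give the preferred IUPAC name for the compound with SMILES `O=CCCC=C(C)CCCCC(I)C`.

Counting along the main chain through the –CHO group and the multiple bond gives 11 carbons: the parent is undecane.
An aldehyde (terminal –CHO) is the principal characteristic group, giving the suffix -al.
A C=C double bond in the chain gives the infix -ene-.
Number the chain so that the aldehyde carbon is C-1 by definition.
With this numbering: the double bond between C-4 and C-5; an iodo group at C-10; a methyl group at C-5.
Substituent prefixes are cited in alphabetical order (multiplying prefixes like di-/tri- are ignored for ordering).
Putting it together: 10-iodo-5-methylundec-4-enal.

10-iodo-5-methylundec-4-enal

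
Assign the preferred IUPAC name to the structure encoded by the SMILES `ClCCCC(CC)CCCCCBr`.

9-bromo-1-chloro-4-ethylnonane

The parent chain contains 9 carbons (nonane).
Number the chain so that the substituent locant set {1,4,9} is lower than {1,6,9} at the first point of difference.
That gives a bromo group at C-9; a chloro group at C-1; an ethyl group at C-4.
Substituent prefixes are cited in alphabetical order (multiplying prefixes like di-/tri- are ignored for ordering).
The name is 9-bromo-1-chloro-4-ethylnonane.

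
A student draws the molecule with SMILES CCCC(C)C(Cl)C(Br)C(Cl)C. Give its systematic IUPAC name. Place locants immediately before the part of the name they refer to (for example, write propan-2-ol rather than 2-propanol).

3-bromo-2,4-dichloro-5-methyloctane

The parent chain contains 8 carbons (octane).
Number the chain so that the substituent locant set {2,3,4,5} is lower than {4,5,6,7} at the first point of difference.
That gives a bromo group at C-3; chloro groups at C-2 and C-4; a methyl group at C-5.
Prefixes are listed alphabetically: bromo, chloro, methyl.
The name is 3-bromo-2,4-dichloro-5-methyloctane.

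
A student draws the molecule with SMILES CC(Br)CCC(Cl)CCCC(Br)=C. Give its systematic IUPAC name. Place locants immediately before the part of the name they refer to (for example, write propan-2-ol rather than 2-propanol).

The longest chain bearing the multiple bond is 10 carbons long (decane).
There is one C=C double bond, indicated by the ending -ene.
Number the chain so that numbering from this end puts the double bond at C-1 rather than C-9.
With this numbering: the double bond between C-1 and C-2; bromo groups at C-2 and C-9; a chloro group at C-6.
The substituents are ordered alphabetically, ignoring any di-/tri- multipliers.
Putting it together: 2,9-dibromo-6-chlorodec-1-ene.

2,9-dibromo-6-chlorodec-1-ene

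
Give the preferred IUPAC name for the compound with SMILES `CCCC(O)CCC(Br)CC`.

7-bromononan-4-ol

The longest carbon chain that includes the –OH group has 9 carbons, so the parent hydride is nonane.
An alcohol (–OH) is the principal characteristic group, giving the suffix -ol.
Choose the numbering such that numbering from this end puts the hydroxyl group at C-4 rather than C-6.
This places the hydroxyl at C-4; a bromo group at C-7.
The name is 7-bromononan-4-ol.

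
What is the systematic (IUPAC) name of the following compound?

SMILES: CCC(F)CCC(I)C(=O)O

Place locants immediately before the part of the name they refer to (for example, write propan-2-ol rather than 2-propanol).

5-fluoro-2-iodoheptanoic acid

Counting along the main chain through the –COOH group gives 7 carbons: the parent is heptane.
A carboxylic acid (terminal –COOH) is the principal characteristic group, giving the suffix -oic acid.
The numbering direction is chosen so that the carboxylic acid carbon is C-1 by definition.
That gives a fluoro group at C-5; an iodo group at C-2.
Prefixes are listed alphabetically: fluoro, iodo.
Putting it together: 5-fluoro-2-iodoheptanoic acid.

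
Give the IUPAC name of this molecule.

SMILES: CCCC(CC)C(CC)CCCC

4,5-diethylnonane

The longest carbon chain is 9 atoms: the parent is nonane.
The numbering direction is chosen so that the substituent locant set {4,5} is lower than {5,6} at the first point of difference.
That gives ethyl groups at C-4 and C-5.
Putting it together: 4,5-diethylnonane.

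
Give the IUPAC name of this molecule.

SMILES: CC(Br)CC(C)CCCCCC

2-bromo-4-methyldecane

The parent chain contains 10 carbons (decane).
Choose the numbering such that the substituent locant set {2,4} is lower than {7,9} at the first point of difference.
That gives a bromo group at C-2; a methyl group at C-4.
Prefixes are listed alphabetically: bromo, methyl.
Assembling the pieces gives 2-bromo-4-methyldecane.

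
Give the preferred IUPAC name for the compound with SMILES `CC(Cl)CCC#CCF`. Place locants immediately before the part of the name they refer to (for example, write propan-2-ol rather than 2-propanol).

The longest carbon chain that includes the multiple bond has 7 carbons, so the parent hydride is heptane.
The chain contains a C≡C triple bond, so the unsaturation ending is -yne.
Choose the numbering such that numbering from this end puts the triple bond at C-2 rather than C-5.
That gives the triple bond between C-2 and C-3; a chloro group at C-6; a fluoro group at C-1.
Substituent prefixes are cited in alphabetical order (multiplying prefixes like di-/tri- are ignored for ordering).
The name is 6-chloro-1-fluorohept-2-yne.

6-chloro-1-fluorohept-2-yne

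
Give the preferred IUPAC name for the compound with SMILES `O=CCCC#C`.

Counting along the main chain through the –CHO group and the multiple bond gives 5 carbons: the parent is pentane.
An aldehyde (terminal –CHO) is the principal characteristic group, giving the suffix -al.
There is one C≡C triple bond, indicated by the ending -yne.
Choose the numbering such that the aldehyde carbon is C-1 by definition.
That gives the triple bond between C-4 and C-5.
Assembling the pieces gives pent-4-ynal.

pent-4-ynal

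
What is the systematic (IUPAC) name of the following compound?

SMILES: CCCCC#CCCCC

dec-5-yne

The longest chain bearing the multiple bond is 10 carbons long (decane).
There is one C≡C triple bond, indicated by the ending -yne.
The molecule is symmetric, so either numbering direction gives the same locants.
With this numbering: the triple bond between C-5 and C-6.
The name is dec-5-yne.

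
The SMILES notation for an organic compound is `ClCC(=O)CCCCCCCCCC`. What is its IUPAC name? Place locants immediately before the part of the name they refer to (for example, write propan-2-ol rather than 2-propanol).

The longest chain bearing the carbonyl is 12 carbons long (dodecane).
The highest-priority functional group is a ketone (C=O on an internal carbon), so the name ends in -one.
The numbering direction is chosen so that numbering from this end puts the carbonyl group at C-2 rather than C-11.
With this numbering: the carbonyl at C-2; a chloro group at C-1.
Putting it together: 1-chlorododecan-2-one.

1-chlorododecan-2-one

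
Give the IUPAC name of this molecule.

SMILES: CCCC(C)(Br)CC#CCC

6-bromo-6-methylnon-3-yne

The longest chain bearing the multiple bond is 9 carbons long (nonane).
The chain contains a C≡C triple bond, so the unsaturation ending is -yne.
The numbering direction is chosen so that numbering from this end puts the triple bond at C-3 rather than C-6.
That gives the triple bond between C-3 and C-4; a bromo group at C-6; a methyl group at C-6.
The substituents are ordered alphabetically, ignoring any di-/tri- multipliers.
Putting it together: 6-bromo-6-methylnon-3-yne.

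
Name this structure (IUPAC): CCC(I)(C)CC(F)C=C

3-fluoro-5-iodo-5-methylhept-1-ene

Counting along the main chain through the multiple bond gives 7 carbons: the parent is heptane.
There is one C=C double bond, indicated by the ending -ene.
Choose the numbering such that numbering from this end puts the double bond at C-1 rather than C-6.
That gives the double bond between C-1 and C-2; a fluoro group at C-3; an iodo group at C-5; a methyl group at C-5.
Substituent prefixes are cited in alphabetical order (multiplying prefixes like di-/tri- are ignored for ordering).
Putting it together: 3-fluoro-5-iodo-5-methylhept-1-ene.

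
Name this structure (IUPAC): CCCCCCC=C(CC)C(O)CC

4-ethylundec-4-en-3-ol

Counting along the main chain through the –OH group and the multiple bond gives 11 carbons: the parent is undecane.
An alcohol (–OH) is the principal characteristic group, giving the suffix -ol.
There is one C=C double bond, indicated by the ending -ene.
Number the chain so that numbering from this end puts the hydroxyl group at C-3 rather than C-9.
With this numbering: the hydroxyl at C-3; the double bond between C-4 and C-5; an ethyl group at C-4.
The name is 4-ethylundec-4-en-3-ol.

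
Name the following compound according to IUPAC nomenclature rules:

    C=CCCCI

5-iodopent-1-ene

The longest chain bearing the multiple bond is 5 carbons long (pentane).
There is one C=C double bond, indicated by the ending -ene.
Number the chain so that numbering from this end puts the double bond at C-1 rather than C-4.
This places the double bond between C-1 and C-2; an iodo group at C-5.
Putting it together: 5-iodopent-1-ene.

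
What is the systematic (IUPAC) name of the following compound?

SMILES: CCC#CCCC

The longest chain bearing the multiple bond is 7 carbons long (heptane).
There is one C≡C triple bond, indicated by the ending -yne.
Number the chain so that numbering from this end puts the triple bond at C-3 rather than C-4.
That gives the triple bond between C-3 and C-4.
The name is hept-3-yne.

hept-3-yne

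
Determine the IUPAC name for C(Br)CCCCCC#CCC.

The longest chain bearing the multiple bond is 10 carbons long (decane).
The chain contains a C≡C triple bond, so the unsaturation ending is -yne.
Choose the numbering such that numbering from this end puts the triple bond at C-3 rather than C-7.
This places the triple bond between C-3 and C-4; a bromo group at C-10.
The name is 10-bromodec-3-yne.

10-bromodec-3-yne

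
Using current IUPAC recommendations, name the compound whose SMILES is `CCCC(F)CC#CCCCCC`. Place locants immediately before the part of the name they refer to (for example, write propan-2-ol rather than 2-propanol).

The longest carbon chain that includes the multiple bond has 12 carbons, so the parent hydride is dodecane.
A C≡C triple bond in the chain gives the infix -yne-.
The numbering direction is chosen so that the substituent locant set {4} is lower than {9} at the first point of difference.
That gives the triple bond between C-6 and C-7; a fluoro group at C-4.
The name is 4-fluorododec-6-yne.

4-fluorododec-6-yne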